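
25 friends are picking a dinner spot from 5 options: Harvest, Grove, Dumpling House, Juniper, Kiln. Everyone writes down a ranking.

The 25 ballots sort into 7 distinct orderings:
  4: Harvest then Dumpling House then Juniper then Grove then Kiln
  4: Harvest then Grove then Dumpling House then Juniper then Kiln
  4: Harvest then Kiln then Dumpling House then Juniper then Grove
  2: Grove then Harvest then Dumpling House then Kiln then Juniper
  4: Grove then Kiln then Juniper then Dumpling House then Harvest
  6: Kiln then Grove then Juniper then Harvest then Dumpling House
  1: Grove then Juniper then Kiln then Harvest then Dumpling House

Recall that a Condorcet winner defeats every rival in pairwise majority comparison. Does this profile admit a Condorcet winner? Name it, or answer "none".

Grove

Check each pair by majority over 25 ballots:
Harvest vs Grove: Harvest is ranked higher on 4+4+4 = 12 ballots, Grove on 13. Grove wins 13–12.
Harvest vs Dumpling House: 4+4+4+2+6+1 = 21 for Harvest, 4 for Dumpling House — Harvest by 21–4.
Harvest vs Juniper: 4+4+4+2 = 14 for Harvest, 11 for Juniper — Harvest by 14–11.
Harvest vs Kiln: Harvest is ranked higher on 4+4+4+2 = 14 ballots, Kiln on 11. Harvest wins 14–11.
Grove vs Dumpling House: Grove is ranked higher on 4+2+4+6+1 = 17 ballots, Dumpling House on 8. Grove wins 17–8.
Grove vs Juniper: Grove preferred on 4+2+4+6+1 = 17 ballots; Grove wins 17–8.
Grove vs Kiln: Grove preferred on 4+4+2+4+1 = 15 ballots; Grove wins 15–10.
Dumpling House vs Juniper: 14 to 11, Dumpling House.
Dumpling House vs Kiln: 4+4+2 = 10 for Dumpling House, 15 for Kiln — Kiln by 15–10.
Juniper vs Kiln: 4+4+1 = 9 for Juniper, 16 for Kiln — Kiln by 16–9.
Grove defeats every rival head-to-head and is the Condorcet winner.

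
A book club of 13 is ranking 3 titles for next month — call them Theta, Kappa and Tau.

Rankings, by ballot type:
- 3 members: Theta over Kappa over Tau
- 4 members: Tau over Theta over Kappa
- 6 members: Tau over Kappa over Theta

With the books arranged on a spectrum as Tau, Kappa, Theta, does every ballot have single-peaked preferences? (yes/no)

no

Axis positions: Tau=1, Kappa=2, Theta=3.
Ballot type 1 (peak Theta at position 3): ranking walks positions 3-2-1, expanding outward from the peak — single-peaked.
Ballot type 2: ranking walks positions 1-3-2; Theta is ranked above Kappa even though Kappa lies between Theta and the peak Tau on the axis — preferences dip and rise again. Not single-peaked.
Ballot type 3 (peak Tau at position 1): ranking walks positions 1-2-3, expanding outward from the peak — single-peaked.
Ballot type 2 violates single-peakedness, so the profile is not single-peaked on this axis.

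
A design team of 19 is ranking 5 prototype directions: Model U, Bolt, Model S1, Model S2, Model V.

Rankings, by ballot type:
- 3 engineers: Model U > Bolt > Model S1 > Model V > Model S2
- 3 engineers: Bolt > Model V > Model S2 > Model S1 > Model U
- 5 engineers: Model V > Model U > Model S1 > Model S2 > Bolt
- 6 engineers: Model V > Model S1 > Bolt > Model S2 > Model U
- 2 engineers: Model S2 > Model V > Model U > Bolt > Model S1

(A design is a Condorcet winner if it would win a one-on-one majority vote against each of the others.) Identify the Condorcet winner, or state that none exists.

Model V

Head-to-head results (19 engineers):
Model U vs Bolt: Model U preferred on 3+5+2 = 10 ballots; Model U wins 10–9.
Model U vs Model S1: 10 to 9, Model U.
Model U vs Model S2: Model S2 wins 11–8.
Model U–Model V: Model V 16–3.
Bolt–Model S1: Model S1 11–8.
Bolt–Model S2: Bolt 12–7.
Bolt vs Model V: Model V, 13–6.
Model S1 vs Model S2: 3+5+6 = 14 for Model S1, 5 for Model S2 — Model S1 by 14–5.
Model S1 vs Model V: Model V, 16–3.
Model S2–Model V: Model V 17–2.
Only Model V has no losses; Model V is the Condorcet winner.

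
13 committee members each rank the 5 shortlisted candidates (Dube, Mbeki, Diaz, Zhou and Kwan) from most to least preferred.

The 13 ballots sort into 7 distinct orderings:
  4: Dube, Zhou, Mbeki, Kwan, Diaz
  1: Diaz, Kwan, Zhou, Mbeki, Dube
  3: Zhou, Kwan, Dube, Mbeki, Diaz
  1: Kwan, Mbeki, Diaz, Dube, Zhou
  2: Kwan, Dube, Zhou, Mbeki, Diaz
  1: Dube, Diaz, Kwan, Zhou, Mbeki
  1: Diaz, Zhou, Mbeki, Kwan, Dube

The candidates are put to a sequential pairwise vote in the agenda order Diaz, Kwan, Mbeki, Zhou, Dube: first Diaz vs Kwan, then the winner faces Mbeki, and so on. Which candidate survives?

Round 1: Diaz vs Kwan — 3–10, Kwan advances.
Round 2: Kwan vs Mbeki — 8–5, Kwan advances.
Round 3: Kwan vs Zhou — 5–8, Zhou advances.
Round 4: Zhou vs Dube — 5–8, Dube advances.
Dube survives the agenda.

Dube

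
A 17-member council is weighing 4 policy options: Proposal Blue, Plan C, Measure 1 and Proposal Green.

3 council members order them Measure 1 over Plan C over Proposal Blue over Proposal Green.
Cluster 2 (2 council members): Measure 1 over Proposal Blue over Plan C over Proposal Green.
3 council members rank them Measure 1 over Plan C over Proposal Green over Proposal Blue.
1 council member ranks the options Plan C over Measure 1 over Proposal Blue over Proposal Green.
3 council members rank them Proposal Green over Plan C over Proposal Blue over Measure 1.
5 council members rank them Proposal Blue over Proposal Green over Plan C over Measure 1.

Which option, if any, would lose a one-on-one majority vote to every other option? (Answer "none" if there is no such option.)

Proposal Green

Head-to-head results (17 council members):
Proposal Blue vs Plan C: Plan C, 10–7.
Proposal Blue vs Measure 1: Measure 1 wins 9–8.
Proposal Blue vs Proposal Green: Proposal Blue is ranked higher on 3+2+1+5 = 11 ballots, Proposal Green on 6. Proposal Blue wins 11–6.
Plan C–Measure 1: Plan C 9–8.
Plan C vs Proposal Green: Plan C wins 9–8.
Measure 1 vs Proposal Green: Measure 1 wins 9–8.
Proposal Green loses to every other option — it is the Condorcet loser.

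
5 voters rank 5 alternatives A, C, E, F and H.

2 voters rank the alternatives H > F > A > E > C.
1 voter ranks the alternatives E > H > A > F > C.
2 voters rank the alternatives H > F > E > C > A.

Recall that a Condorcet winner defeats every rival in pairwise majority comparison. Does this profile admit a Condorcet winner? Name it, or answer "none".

H

Head-to-head results (5 voters):
A vs C: A, 3–2.
A vs E: 2 for A, 3 for E — E by 3–2.
A vs F: A preferred on 1 ballot; F wins 4–1.
A vs H: A is ranked higher on 0 ballots, H on 5. H wins 5–0.
C vs E: 0 for C, 5 for E — E by 5–0.
C vs F: C is ranked higher on 0 ballots, F on 5. F wins 5–0.
C vs H: C preferred on 0 ballots; H wins 5–0.
E vs F: 1 to 4, F.
E–H: H 4–1.
F vs H: F preferred on 0 ballots; H wins 5–0.
H wins every pairwise contest, so H is the Condorcet winner.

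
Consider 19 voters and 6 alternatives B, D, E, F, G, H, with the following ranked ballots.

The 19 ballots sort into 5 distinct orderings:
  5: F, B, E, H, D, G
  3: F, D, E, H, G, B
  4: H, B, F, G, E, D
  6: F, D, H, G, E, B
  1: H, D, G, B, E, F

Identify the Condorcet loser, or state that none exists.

Pairwise majorities:
B vs D: B preferred on 5+4 = 9 ballots; D wins 10–9.
B vs E: B is ranked higher on 5+4+1 = 10 ballots, E on 9. B wins 10–9.
B vs F: 5 to 14, F.
B vs G: B is ranked higher on 5+4 = 9 ballots, G on 10. G wins 10–9.
B–H: H 14–5.
D–E: D 10–9.
D vs F: 1 for D, 18 for F — F by 18–1.
D vs G: 5+3+6+1 = 15 for D, 4 for G — D by 15–4.
D vs H: H, 10–9.
E–F: F 18–1.
E vs G: 8 to 11, G.
E vs H: H wins 11–8.
F vs G: 5+3+4+6 = 18 for F, 1 for G — F by 18–1.
F vs H: F wins 14–5.
G vs H: H wins 19–0.
E is beaten in every head-to-head and is the Condorcet loser.

E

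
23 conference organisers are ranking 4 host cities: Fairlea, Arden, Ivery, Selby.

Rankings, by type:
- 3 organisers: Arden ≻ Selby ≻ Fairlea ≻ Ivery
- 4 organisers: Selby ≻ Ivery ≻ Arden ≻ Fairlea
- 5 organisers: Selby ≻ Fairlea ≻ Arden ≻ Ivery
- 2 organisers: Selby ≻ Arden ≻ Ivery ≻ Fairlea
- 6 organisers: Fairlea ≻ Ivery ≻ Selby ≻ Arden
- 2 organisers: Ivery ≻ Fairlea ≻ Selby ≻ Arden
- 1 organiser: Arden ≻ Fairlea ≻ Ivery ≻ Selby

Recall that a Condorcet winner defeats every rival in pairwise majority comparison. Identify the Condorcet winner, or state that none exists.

Head-to-head results (23 organisers):
Fairlea–Arden: Fairlea 13–10.
Fairlea vs Ivery: Fairlea preferred on 3+5+6+1 = 15 ballots; Fairlea wins 15–8.
Fairlea vs Selby: Selby wins 14–9.
Arden vs Ivery: Ivery wins 12–11.
Arden vs Selby: Arden preferred on 3+1 = 4 ballots; Selby wins 19–4.
Ivery vs Selby: 6+2+1 = 9 for Ivery, 14 for Selby — Selby by 14–9.
Only Selby has no losses; Selby is the Condorcet winner.

Selby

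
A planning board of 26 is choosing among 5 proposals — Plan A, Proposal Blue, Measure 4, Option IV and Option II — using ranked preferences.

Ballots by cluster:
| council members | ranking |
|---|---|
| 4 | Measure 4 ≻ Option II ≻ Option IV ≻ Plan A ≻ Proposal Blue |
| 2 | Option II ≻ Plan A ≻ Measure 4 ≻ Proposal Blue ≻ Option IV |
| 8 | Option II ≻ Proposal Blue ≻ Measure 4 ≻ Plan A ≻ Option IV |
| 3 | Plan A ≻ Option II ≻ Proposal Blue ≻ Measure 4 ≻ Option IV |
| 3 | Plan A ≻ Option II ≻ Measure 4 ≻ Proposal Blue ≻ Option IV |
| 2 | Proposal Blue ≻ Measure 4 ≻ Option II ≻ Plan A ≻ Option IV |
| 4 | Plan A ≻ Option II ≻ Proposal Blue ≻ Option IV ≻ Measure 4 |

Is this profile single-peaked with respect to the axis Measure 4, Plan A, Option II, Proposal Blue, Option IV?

Axis positions: Measure 4=1, Plan A=2, Option II=3, Proposal Blue=4, Option IV=5.
Cluster 1: ranking walks positions 1-3-5-2-4; Option II is ranked above Plan A even though Plan A lies between Option II and the peak Measure 4 on the axis — preferences dip and rise again. Not single-peaked.
Cluster 2 (peak Option II at position 3): ranking walks positions 3-2-1-4-5, expanding outward from the peak — single-peaked.
Cluster 3: ranking walks positions 3-4-1-2-5; Measure 4 is ranked above Plan A even though Plan A lies between Measure 4 and the peak Option II on the axis — preferences dip and rise again. Not single-peaked.
Cluster 4 (peak Plan A at position 2): ranking walks positions 2-3-4-1-5, expanding outward from the peak — single-peaked.
Cluster 5 (peak Plan A at position 2): ranking walks positions 2-3-1-4-5, expanding outward from the peak — single-peaked.
Cluster 6: ranking walks positions 4-1-3-2-5; Measure 4 is ranked above Option II even though Option II lies between Measure 4 and the peak Proposal Blue on the axis — preferences dip and rise again. Not single-peaked.
Cluster 7 (peak Plan A at position 2): ranking walks positions 2-3-4-5-1, expanding outward from the peak — single-peaked.
Cluster 1 violates single-peakedness, so the profile is not single-peaked on this axis.

no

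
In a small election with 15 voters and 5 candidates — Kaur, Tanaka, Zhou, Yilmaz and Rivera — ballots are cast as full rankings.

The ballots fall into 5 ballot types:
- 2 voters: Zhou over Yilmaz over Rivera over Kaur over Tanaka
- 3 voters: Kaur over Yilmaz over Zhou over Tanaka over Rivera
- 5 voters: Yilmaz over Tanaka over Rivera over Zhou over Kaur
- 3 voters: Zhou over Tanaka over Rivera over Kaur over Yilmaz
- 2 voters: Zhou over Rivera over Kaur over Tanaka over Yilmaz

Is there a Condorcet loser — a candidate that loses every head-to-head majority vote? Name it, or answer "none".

none

Head-to-head results (15 voters):
Kaur vs Tanaka: Tanaka wins 8–7.
Kaur vs Zhou: Zhou wins 12–3.
Kaur vs Yilmaz: Kaur, 8–7.
Kaur vs Rivera: Rivera wins 12–3.
Tanaka vs Zhou: 5 for Tanaka, 10 for Zhou — Zhou by 10–5.
Tanaka vs Yilmaz: Yilmaz, 10–5.
Tanaka–Rivera: Tanaka 11–4.
Zhou vs Yilmaz: Yilmaz, 8–7.
Zhou vs Rivera: Zhou wins 10–5.
Yilmaz vs Rivera: 2+3+5 = 10 for Yilmaz, 5 for Rivera — Yilmaz by 10–5.
Each candidate has at least one pairwise win (Kaur beats Yilmaz; Tanaka beats Kaur; Zhou beats Kaur; Yilmaz beats Tanaka; Rivera beats Kaur) — no Condorcet loser.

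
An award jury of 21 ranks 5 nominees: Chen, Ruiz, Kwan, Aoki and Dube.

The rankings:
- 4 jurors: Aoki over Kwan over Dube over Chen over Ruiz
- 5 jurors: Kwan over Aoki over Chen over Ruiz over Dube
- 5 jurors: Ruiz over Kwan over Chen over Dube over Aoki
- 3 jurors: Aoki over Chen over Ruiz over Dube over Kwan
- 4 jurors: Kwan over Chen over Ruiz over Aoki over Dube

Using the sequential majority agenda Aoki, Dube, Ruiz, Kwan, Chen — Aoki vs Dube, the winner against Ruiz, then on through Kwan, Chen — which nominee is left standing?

Kwan

Round 1: Aoki vs Dube — 16–5, Aoki advances.
Round 2: Aoki vs Ruiz — 12–9, Aoki advances.
Round 3: Aoki vs Kwan — 7–14, Kwan advances.
Round 4: Kwan vs Chen — 18–3, Kwan advances.
Kwan survives the agenda.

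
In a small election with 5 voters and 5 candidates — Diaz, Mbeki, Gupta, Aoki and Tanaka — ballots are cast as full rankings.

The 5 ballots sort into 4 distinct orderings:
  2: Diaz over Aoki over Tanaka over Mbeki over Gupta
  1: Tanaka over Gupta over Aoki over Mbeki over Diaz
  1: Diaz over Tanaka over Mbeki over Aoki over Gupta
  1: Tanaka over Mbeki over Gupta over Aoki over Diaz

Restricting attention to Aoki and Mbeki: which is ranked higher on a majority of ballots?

Aoki

Ballots ranking Aoki above Mbeki: 2 + 1 = 3.
Ballots ranking Mbeki above Aoki: 5 − 3 = 2.
Aoki wins the head-to-head 3–2.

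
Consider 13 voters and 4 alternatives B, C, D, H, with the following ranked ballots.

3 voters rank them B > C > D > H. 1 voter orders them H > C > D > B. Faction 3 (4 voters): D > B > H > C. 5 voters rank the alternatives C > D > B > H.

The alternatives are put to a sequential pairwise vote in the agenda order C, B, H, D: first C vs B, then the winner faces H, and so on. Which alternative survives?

D

Round 1: C vs B — 6–7, B advances.
Round 2: B vs H — 12–1, B advances.
Round 3: B vs D — 3–10, D advances.
D survives the agenda.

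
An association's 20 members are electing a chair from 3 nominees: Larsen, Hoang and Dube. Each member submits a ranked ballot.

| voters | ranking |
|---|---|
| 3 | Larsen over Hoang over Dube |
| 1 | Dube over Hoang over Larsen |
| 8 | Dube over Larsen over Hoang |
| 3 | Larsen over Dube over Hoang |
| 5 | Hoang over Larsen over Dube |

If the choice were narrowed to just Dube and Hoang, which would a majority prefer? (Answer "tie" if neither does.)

Dube

Ballots ranking Dube above Hoang: 1 + 8 + 3 = 12.
Ballots ranking Hoang above Dube: 20 − 12 = 8.
Dube wins the head-to-head 12–8.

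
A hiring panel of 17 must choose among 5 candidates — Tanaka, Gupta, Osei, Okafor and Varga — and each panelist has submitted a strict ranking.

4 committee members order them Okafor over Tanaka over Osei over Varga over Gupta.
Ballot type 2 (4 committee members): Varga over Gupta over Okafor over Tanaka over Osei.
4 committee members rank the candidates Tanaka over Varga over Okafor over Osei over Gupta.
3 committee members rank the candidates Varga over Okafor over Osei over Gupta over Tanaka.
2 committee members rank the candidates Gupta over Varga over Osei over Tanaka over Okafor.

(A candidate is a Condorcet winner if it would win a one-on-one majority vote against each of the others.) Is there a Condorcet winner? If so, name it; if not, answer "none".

Pairwise majorities:
Tanaka vs Gupta: Tanaka is ranked higher on 4+4 = 8 ballots, Gupta on 9. Gupta wins 9–8.
Tanaka vs Osei: 12 to 5, Tanaka.
Tanaka vs Okafor: Okafor wins 11–6.
Tanaka vs Varga: Tanaka is ranked higher on 4+4 = 8 ballots, Varga on 9. Varga wins 9–8.
Gupta–Osei: Osei 11–6.
Gupta–Okafor: Okafor 11–6.
Gupta vs Varga: Varga, 15–2.
Osei vs Okafor: 2 for Osei, 15 for Okafor — Okafor by 15–2.
Osei vs Varga: 4 for Osei, 13 for Varga — Varga by 13–4.
Okafor vs Varga: Okafor preferred on 4 ballots; Varga wins 13–4.
Varga wins every pairwise contest, so Varga is the Condorcet winner.

Varga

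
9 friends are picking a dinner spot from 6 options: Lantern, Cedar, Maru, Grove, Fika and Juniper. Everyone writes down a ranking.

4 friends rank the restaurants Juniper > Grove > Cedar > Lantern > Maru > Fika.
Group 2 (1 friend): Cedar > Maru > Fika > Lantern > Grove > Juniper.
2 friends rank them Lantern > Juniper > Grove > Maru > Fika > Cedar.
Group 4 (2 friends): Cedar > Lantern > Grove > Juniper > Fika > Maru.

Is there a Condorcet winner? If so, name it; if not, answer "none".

Pairwise majorities:
Lantern vs Cedar: 2 to 7, Cedar.
Lantern vs Maru: 4+2+2 = 8 for Lantern, 1 for Maru — Lantern by 8–1.
Lantern vs Grove: Lantern preferred on 1+2+2 = 5 ballots; Lantern wins 5–4.
Lantern vs Fika: Lantern preferred on 4+2+2 = 8 ballots; Lantern wins 8–1.
Lantern vs Juniper: 5 to 4, Lantern.
Cedar vs Maru: Cedar is ranked higher on 4+1+2 = 7 ballots, Maru on 2. Cedar wins 7–2.
Cedar vs Grove: Cedar is ranked higher on 1+2 = 3 ballots, Grove on 6. Grove wins 6–3.
Cedar vs Fika: Cedar preferred on 4+1+2 = 7 ballots; Cedar wins 7–2.
Cedar vs Juniper: 3 to 6, Juniper.
Maru vs Grove: 1 to 8, Grove.
Maru vs Fika: 4+1+2 = 7 for Maru, 2 for Fika — Maru by 7–2.
Maru vs Juniper: 1 to 8, Juniper.
Grove vs Fika: 8 to 1, Grove.
Grove vs Juniper: 3 to 6, Juniper.
Fika vs Juniper: Fika preferred on 1 ballot; Juniper wins 8–1.
Every restaurant loses at least once (Lantern loses to Cedar; Cedar loses to Grove; Maru loses to Lantern; Grove loses to Lantern; Fika loses to Lantern; Juniper loses to Lantern). The majority relation contains the cycle Lantern > Grove > Cedar > Lantern, so there is no Condorcet winner.

none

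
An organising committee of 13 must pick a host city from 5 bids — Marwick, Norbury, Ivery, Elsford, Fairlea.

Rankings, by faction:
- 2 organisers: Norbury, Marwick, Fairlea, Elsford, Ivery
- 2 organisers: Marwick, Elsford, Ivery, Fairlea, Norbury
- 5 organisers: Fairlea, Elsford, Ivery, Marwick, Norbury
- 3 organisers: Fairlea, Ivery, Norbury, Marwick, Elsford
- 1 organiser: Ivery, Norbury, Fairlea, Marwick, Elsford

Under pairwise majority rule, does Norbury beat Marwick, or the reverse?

Marwick

Ballots ranking Norbury above Marwick: 2 + 3 + 1 = 6.
Ballots ranking Marwick above Norbury: 13 − 6 = 7.
Marwick wins the head-to-head 7–6.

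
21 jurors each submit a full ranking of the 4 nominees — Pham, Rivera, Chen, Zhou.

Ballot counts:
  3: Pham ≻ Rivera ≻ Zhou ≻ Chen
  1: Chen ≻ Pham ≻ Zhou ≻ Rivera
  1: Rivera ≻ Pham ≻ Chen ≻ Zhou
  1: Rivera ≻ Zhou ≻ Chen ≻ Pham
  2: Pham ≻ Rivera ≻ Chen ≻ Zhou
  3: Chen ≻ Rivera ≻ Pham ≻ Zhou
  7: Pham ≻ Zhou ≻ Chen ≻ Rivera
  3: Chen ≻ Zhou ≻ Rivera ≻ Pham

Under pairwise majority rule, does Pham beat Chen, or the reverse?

Pham

Ballots ranking Pham above Chen: 3 + 1 + 2 + 7 = 13.
Ballots ranking Chen above Pham: 21 − 13 = 8.
Pham wins the head-to-head 13–8.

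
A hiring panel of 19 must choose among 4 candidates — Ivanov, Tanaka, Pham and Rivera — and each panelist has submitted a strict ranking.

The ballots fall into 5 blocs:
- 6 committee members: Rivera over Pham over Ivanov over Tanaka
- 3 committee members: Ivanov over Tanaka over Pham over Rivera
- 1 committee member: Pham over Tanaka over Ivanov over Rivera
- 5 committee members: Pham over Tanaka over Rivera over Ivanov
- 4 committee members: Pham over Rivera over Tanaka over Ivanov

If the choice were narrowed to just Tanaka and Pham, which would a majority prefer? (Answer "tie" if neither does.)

Pham

Ballots ranking Tanaka above Pham: 3.
Ballots ranking Pham above Tanaka: 19 − 3 = 16.
Pham wins the head-to-head 16–3.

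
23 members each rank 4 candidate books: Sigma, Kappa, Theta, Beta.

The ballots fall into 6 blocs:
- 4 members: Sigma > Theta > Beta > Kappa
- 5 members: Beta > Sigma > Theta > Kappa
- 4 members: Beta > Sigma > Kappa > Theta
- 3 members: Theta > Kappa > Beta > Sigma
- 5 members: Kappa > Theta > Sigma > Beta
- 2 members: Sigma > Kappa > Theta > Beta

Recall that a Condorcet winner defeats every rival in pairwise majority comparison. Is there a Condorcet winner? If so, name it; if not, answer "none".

none

Head-to-head results (23 members):
Sigma vs Kappa: Sigma wins 15–8.
Sigma vs Theta: Sigma is ranked higher on 4+5+4+2 = 15 ballots, Theta on 8. Sigma wins 15–8.
Sigma vs Beta: Sigma preferred on 4+5+2 = 11 ballots; Beta wins 12–11.
Kappa–Theta: Theta 12–11.
Kappa vs Beta: Kappa is ranked higher on 3+5+2 = 10 ballots, Beta on 13. Beta wins 13–10.
Theta vs Beta: Theta is ranked higher on 4+3+5+2 = 14 ballots, Beta on 9. Theta wins 14–9.
Every book loses at least once (Sigma loses to Beta; Kappa loses to Sigma; Theta loses to Sigma; Beta loses to Theta). The majority relation contains the cycle Sigma beats Theta beats Beta beats Sigma, so there is no Condorcet winner.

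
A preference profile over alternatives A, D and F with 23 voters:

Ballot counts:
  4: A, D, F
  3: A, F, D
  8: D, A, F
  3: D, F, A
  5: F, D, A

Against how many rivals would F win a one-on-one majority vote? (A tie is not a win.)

0

F against each rival (23 voters):
F vs A: 3+5 = 8 for F, 15 for A — A by 15–8.
F vs D: 8 to 15, D.
F beats no one; loses to A, D — 0 pairwise wins.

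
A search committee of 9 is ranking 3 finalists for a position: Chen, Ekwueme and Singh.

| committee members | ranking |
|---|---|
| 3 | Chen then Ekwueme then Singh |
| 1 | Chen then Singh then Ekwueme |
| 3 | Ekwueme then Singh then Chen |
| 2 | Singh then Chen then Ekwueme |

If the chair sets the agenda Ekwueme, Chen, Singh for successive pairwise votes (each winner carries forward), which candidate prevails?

Round 1: Ekwueme vs Chen — 3–6, Chen advances.
Round 2: Chen vs Singh — 4–5, Singh advances.
The agenda winner is Singh.

Singh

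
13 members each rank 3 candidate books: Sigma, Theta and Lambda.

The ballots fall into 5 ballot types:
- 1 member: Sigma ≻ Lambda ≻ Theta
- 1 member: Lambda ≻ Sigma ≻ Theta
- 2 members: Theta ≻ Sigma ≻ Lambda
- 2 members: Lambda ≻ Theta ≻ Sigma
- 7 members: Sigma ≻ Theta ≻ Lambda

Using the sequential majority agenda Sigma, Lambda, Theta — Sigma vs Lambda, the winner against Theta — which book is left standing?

Sigma

Round 1: Sigma vs Lambda — 10–3, Sigma advances.
Round 2: Sigma vs Theta — 9–4, Sigma advances.
Sigma survives the agenda.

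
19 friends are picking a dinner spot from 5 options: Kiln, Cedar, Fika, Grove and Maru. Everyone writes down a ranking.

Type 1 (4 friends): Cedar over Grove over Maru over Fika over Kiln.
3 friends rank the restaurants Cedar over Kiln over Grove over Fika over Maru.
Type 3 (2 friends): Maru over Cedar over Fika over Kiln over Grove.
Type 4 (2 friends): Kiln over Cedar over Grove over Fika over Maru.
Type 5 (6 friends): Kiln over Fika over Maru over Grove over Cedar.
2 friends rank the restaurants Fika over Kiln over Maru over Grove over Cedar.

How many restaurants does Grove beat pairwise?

Grove against each rival (19 friends):
Grove vs Kiln: Grove is ranked higher on 4 ballots, Kiln on 15. Kiln wins 15–4.
Grove–Cedar: Cedar 11–8.
Grove vs Fika: 4+3+2 = 9 for Grove, 10 for Fika — Fika by 10–9.
Grove vs Maru: Grove preferred on 4+3+2 = 9 ballots; Maru wins 10–9.
Grove beats no one; loses to Kiln, Cedar, Fika, Maru — 0 pairwise wins.

0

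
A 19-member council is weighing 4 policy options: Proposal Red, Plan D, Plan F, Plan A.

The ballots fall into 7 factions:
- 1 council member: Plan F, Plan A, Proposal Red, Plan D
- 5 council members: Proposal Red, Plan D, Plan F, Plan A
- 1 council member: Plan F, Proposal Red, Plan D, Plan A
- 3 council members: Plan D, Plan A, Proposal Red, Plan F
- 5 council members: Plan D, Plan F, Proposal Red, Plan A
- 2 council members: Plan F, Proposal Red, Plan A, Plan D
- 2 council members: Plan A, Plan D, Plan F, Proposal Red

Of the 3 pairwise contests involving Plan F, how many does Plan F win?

Plan F against each rival (19 council members):
Plan F–Proposal Red: Plan F 11–8.
Plan F vs Plan D: 4 to 15, Plan D.
Plan F vs Plan A: Plan F is ranked higher on 1+5+1+5+2 = 14 ballots, Plan A on 5. Plan F wins 14–5.
Plan F beats Proposal Red, Plan A; loses to Plan D — 2 pairwise wins.

2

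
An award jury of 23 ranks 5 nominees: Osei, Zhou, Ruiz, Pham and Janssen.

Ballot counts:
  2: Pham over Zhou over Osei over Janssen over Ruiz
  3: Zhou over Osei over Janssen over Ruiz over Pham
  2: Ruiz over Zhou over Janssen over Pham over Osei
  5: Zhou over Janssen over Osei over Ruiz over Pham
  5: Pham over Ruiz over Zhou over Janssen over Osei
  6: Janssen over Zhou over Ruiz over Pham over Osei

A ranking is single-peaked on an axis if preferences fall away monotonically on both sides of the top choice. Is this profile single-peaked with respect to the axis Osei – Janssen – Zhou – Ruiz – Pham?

no

Axis positions: Osei=1, Janssen=2, Zhou=3, Ruiz=4, Pham=5.
Type 1: ranking walks positions 5-3-1-2-4; Zhou is ranked above Ruiz even though Ruiz lies between Zhou and the peak Pham on the axis — preferences dip and rise again. Not single-peaked.
Type 2: ranking walks positions 3-1-2-4-5; Osei is ranked above Janssen even though Janssen lies between Osei and the peak Zhou on the axis — preferences dip and rise again. Not single-peaked.
Type 3 (peak Ruiz at position 4): ranking walks positions 4-3-2-5-1, expanding outward from the peak — single-peaked.
Type 4 (peak Zhou at position 3): ranking walks positions 3-2-1-4-5, expanding outward from the peak — single-peaked.
Type 5 (peak Pham at position 5): ranking walks positions 5-4-3-2-1, expanding outward from the peak — single-peaked.
Type 6 (peak Janssen at position 2): ranking walks positions 2-3-4-5-1, expanding outward from the peak — single-peaked.
Type 1 violates single-peakedness, so the profile is not single-peaked on this axis.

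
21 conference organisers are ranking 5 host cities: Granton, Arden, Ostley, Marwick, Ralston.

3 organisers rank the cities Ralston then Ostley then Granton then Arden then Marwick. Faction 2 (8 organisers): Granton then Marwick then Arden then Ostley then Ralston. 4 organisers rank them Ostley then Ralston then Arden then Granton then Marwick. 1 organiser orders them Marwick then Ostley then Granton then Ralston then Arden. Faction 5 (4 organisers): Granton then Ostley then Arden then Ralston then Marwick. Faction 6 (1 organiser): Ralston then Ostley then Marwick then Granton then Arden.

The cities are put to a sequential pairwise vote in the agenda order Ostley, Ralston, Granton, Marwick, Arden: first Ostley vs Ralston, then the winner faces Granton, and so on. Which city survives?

Round 1: Ostley vs Ralston — 17–4, Ostley advances.
Round 2: Ostley vs Granton — 9–12, Granton advances.
Round 3: Granton vs Marwick — 19–2, Granton advances.
Round 4: Granton vs Arden — 17–4, Granton advances.
Granton survives the agenda.

Granton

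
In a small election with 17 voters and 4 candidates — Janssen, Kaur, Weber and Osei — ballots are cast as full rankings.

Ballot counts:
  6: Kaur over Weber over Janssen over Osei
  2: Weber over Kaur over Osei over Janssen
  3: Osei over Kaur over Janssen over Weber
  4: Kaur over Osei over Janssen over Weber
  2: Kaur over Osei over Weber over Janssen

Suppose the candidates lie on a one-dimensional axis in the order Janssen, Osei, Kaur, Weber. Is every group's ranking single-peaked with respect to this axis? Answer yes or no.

no

Axis positions: Janssen=1, Osei=2, Kaur=3, Weber=4.
Group 1: ranking walks positions 3-4-1-2; Janssen is ranked above Osei even though Osei lies between Janssen and the peak Kaur on the axis — preferences dip and rise again. Not single-peaked.
Group 2 (peak Weber at position 4): ranking walks positions 4-3-2-1, expanding outward from the peak — single-peaked.
Group 3 (peak Osei at position 2): ranking walks positions 2-3-1-4, expanding outward from the peak — single-peaked.
Group 4 (peak Kaur at position 3): ranking walks positions 3-2-1-4, expanding outward from the peak — single-peaked.
Group 5 (peak Kaur at position 3): ranking walks positions 3-2-4-1, expanding outward from the peak — single-peaked.
Group 1 violates single-peakedness, so the profile is not single-peaked on this axis.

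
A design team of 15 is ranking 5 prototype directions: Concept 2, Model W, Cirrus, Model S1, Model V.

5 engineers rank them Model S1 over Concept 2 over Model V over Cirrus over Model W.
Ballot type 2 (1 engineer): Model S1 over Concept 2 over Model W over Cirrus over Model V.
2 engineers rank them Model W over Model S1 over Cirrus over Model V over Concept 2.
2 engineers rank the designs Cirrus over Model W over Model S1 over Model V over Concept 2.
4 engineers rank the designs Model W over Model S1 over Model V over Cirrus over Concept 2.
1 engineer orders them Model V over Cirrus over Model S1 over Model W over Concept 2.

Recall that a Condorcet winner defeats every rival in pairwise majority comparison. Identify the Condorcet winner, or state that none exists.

Check each pair by majority over 15 ballots:
Concept 2 vs Model W: Concept 2 is ranked higher on 5+1 = 6 ballots, Model W on 9. Model W wins 9–6.
Concept 2 vs Cirrus: Cirrus wins 9–6.
Concept 2 vs Model S1: Model S1, 15–0.
Concept 2–Model V: Model V 9–6.
Model W vs Cirrus: Cirrus wins 8–7.
Model W vs Model S1: 2+2+4 = 8 for Model W, 7 for Model S1 — Model W by 8–7.
Model W vs Model V: 1+2+2+4 = 9 for Model W, 6 for Model V — Model W by 9–6.
Cirrus vs Model S1: Model S1 wins 12–3.
Cirrus vs Model V: Model V, 10–5.
Model S1 vs Model V: 14 to 1, Model S1.
No design is unbeaten: Concept 2 loses to Model W; Model W loses to Cirrus; Cirrus loses to Model S1; Model S1 loses to Model W; Model V loses to Model W. In particular Model W > Model S1 > Cirrus > Model W is a majority cycle — no Condorcet winner exists.

none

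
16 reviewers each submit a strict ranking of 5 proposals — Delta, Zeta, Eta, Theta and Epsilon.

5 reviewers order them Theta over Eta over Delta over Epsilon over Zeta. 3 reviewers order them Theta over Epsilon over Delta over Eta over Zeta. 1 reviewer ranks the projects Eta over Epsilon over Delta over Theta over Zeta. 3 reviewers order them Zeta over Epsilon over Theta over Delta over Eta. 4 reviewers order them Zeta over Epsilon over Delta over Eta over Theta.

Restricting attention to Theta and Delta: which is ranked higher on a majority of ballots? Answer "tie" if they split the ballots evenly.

Theta

Ballots ranking Theta above Delta: 5 + 3 + 3 = 11.
Ballots ranking Delta above Theta: 16 − 11 = 5.
Theta wins the head-to-head 11–5.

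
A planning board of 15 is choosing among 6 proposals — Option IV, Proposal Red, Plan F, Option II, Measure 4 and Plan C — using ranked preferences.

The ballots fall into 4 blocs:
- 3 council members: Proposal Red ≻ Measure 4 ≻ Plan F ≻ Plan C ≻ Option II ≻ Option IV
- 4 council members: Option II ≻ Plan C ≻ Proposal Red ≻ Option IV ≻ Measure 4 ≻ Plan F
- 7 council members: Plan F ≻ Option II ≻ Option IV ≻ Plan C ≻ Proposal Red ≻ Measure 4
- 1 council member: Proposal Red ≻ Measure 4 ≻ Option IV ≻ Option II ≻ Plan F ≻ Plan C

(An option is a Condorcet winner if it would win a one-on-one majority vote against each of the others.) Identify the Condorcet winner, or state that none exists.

Pairwise majorities:
Option IV vs Proposal Red: Proposal Red wins 8–7.
Option IV vs Plan F: Plan F wins 10–5.
Option IV vs Option II: Option II, 14–1.
Option IV vs Measure 4: Option IV wins 11–4.
Option IV–Plan C: Option IV 8–7.
Proposal Red vs Plan F: Proposal Red wins 8–7.
Proposal Red–Option II: Option II 11–4.
Proposal Red vs Measure 4: Proposal Red, 15–0.
Proposal Red–Plan C: Plan C 11–4.
Plan F–Option II: Plan F 10–5.
Plan F vs Measure 4: Measure 4, 8–7.
Plan F vs Plan C: Plan F, 11–4.
Option II–Measure 4: Option II 11–4.
Option II vs Plan C: Option II wins 12–3.
Measure 4–Plan C: Plan C 11–4.
No option is unbeaten: Option IV loses to Proposal Red; Proposal Red loses to Option II; Plan F loses to Proposal Red; Option II loses to Plan F; Measure 4 loses to Option IV; Plan C loses to Option IV. In particular Option IV → Measure 4 → Plan F → Option IV is a majority cycle — no Condorcet winner exists.

none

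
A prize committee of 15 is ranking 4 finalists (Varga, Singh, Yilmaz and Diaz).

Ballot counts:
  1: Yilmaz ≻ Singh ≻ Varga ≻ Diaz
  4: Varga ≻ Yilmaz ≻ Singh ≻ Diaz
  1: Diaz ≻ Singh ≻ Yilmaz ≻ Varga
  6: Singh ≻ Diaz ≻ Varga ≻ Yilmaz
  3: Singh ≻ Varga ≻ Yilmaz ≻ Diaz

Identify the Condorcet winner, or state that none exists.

Pairwise majorities:
Varga vs Singh: Varga is ranked higher on 4 ballots, Singh on 11. Singh wins 11–4.
Varga vs Yilmaz: 4+6+3 = 13 for Varga, 2 for Yilmaz — Varga by 13–2.
Varga vs Diaz: Varga preferred on 1+4+3 = 8 ballots; Varga wins 8–7.
Singh vs Yilmaz: Singh preferred on 1+6+3 = 10 ballots; Singh wins 10–5.
Singh vs Diaz: 14 to 1, Singh.
Yilmaz vs Diaz: Yilmaz is ranked higher on 1+4+3 = 8 ballots, Diaz on 7. Yilmaz wins 8–7.
Singh defeats every rival head-to-head and is the Condorcet winner.

Singh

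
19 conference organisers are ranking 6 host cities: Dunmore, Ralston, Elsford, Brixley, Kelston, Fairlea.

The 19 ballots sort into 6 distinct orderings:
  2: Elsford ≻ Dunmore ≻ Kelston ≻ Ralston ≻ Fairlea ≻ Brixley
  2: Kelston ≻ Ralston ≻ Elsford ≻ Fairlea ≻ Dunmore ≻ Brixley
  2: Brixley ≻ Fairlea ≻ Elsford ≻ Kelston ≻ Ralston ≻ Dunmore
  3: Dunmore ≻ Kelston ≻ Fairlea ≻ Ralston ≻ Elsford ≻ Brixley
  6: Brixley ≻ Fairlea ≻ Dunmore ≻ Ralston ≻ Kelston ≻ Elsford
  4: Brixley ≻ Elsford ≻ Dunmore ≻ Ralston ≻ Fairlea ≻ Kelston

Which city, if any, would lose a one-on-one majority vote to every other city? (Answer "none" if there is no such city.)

Head-to-head results (19 organisers):
Dunmore–Ralston: Dunmore 15–4.
Dunmore vs Elsford: 9 to 10, Elsford.
Dunmore–Brixley: Brixley 12–7.
Dunmore vs Kelston: Dunmore wins 15–4.
Dunmore vs Fairlea: Fairlea wins 10–9.
Ralston vs Elsford: Ralston is ranked higher on 2+3+6 = 11 ballots, Elsford on 8. Ralston wins 11–8.
Ralston vs Brixley: Ralston preferred on 2+2+3 = 7 ballots; Brixley wins 12–7.
Ralston vs Kelston: 6+4 = 10 for Ralston, 9 for Kelston — Ralston by 10–9.
Ralston vs Fairlea: 8 to 11, Fairlea.
Elsford vs Brixley: Brixley, 12–7.
Elsford vs Kelston: Kelston, 11–8.
Elsford vs Fairlea: Fairlea wins 11–8.
Brixley vs Kelston: 12 to 7, Brixley.
Brixley vs Fairlea: Brixley is ranked higher on 2+6+4 = 12 ballots, Fairlea on 7. Brixley wins 12–7.
Kelston–Fairlea: Fairlea 12–7.
Each city has at least one pairwise win (Dunmore beats Ralston; Ralston beats Elsford; Elsford beats Dunmore; Brixley beats Dunmore; Kelston beats Elsford; Fairlea beats Dunmore) — no Condorcet loser.

none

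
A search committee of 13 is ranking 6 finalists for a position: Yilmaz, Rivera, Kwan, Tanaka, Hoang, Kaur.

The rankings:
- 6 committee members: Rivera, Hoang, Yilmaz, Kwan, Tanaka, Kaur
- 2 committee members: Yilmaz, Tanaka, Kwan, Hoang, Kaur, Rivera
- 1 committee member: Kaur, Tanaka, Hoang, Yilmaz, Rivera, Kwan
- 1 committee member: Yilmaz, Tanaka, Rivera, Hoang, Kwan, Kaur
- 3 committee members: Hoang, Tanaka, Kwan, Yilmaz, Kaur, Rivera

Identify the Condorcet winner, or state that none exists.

none

Check each pair by majority over 13 ballots:
Yilmaz vs Rivera: Yilmaz wins 7–6.
Yilmaz vs Kwan: Yilmaz, 10–3.
Yilmaz–Tanaka: Yilmaz 9–4.
Yilmaz–Hoang: Hoang 10–3.
Yilmaz vs Kaur: Yilmaz wins 12–1.
Rivera vs Kwan: Rivera wins 8–5.
Rivera vs Tanaka: Tanaka, 7–6.
Rivera–Hoang: Rivera 7–6.
Rivera–Kaur: Rivera 7–6.
Kwan–Tanaka: Tanaka 7–6.
Kwan vs Hoang: Hoang wins 11–2.
Kwan vs Kaur: Kwan, 12–1.
Tanaka vs Hoang: Hoang wins 9–4.
Tanaka vs Kaur: Tanaka wins 12–1.
Hoang vs Kaur: Hoang wins 12–1.
Every candidate loses at least once (Yilmaz loses to Hoang; Rivera loses to Yilmaz; Kwan loses to Yilmaz; Tanaka loses to Yilmaz; Hoang loses to Rivera; Kaur loses to Yilmaz). The majority relation contains the cycle Yilmaz → Rivera → Hoang → Yilmaz, so there is no Condorcet winner.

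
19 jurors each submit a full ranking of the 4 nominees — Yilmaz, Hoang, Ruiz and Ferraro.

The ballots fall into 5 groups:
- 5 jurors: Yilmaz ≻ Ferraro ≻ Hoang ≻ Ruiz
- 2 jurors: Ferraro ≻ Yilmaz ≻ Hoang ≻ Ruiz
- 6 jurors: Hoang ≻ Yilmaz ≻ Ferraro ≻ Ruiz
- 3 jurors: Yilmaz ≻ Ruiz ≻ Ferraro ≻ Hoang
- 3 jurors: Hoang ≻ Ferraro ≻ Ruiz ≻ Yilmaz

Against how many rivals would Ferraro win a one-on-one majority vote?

2

Ferraro against each rival (19 jurors):
Ferraro vs Yilmaz: 5 to 14, Yilmaz.
Ferraro vs Hoang: 5+2+3 = 10 for Ferraro, 9 for Hoang — Ferraro by 10–9.
Ferraro–Ruiz: Ferraro 16–3.
Ferraro beats Hoang, Ruiz; loses to Yilmaz — 2 pairwise wins.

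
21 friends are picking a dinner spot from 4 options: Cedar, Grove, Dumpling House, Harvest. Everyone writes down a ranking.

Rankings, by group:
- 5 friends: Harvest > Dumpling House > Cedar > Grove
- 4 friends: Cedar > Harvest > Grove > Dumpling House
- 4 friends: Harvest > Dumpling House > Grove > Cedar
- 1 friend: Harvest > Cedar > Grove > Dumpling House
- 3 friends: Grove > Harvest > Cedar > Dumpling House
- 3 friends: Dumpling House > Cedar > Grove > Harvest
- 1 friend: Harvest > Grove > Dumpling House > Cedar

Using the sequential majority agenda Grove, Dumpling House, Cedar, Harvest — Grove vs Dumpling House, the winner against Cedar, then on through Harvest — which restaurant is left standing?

Harvest

Round 1: Grove vs Dumpling House — 9–12, Dumpling House advances.
Round 2: Dumpling House vs Cedar — 13–8, Dumpling House advances.
Round 3: Dumpling House vs Harvest — 3–18, Harvest advances.
The agenda winner is Harvest.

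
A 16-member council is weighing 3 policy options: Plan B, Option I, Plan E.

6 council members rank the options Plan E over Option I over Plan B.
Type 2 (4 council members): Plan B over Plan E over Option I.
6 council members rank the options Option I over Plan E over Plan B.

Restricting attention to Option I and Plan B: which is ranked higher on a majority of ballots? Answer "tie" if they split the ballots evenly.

Ballots ranking Option I above Plan B: 6 + 6 = 12.
Ballots ranking Plan B above Option I: 16 − 12 = 4.
Option I wins the head-to-head 12–4.

Option I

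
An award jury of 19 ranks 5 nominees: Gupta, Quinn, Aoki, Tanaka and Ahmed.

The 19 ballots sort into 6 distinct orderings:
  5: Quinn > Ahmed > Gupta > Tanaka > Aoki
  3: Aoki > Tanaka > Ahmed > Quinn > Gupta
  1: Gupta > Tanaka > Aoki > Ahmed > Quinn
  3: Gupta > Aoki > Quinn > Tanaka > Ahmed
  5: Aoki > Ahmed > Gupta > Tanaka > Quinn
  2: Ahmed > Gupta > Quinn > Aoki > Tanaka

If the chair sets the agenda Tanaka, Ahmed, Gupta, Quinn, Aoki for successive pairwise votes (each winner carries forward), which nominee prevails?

Round 1: Tanaka vs Ahmed — 7–12, Ahmed advances.
Round 2: Ahmed vs Gupta — 15–4, Ahmed advances.
Round 3: Ahmed vs Quinn — 11–8, Ahmed advances.
Round 4: Ahmed vs Aoki — 7–12, Aoki advances.
The agenda winner is Aoki.

Aoki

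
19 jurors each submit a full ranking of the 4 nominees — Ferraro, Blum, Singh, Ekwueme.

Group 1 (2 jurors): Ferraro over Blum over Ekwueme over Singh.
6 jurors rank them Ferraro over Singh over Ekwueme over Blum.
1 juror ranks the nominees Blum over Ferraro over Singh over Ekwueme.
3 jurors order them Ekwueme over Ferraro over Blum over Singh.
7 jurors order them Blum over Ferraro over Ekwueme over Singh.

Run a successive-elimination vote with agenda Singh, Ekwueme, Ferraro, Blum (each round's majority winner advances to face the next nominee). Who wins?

Ferraro

Round 1: Singh vs Ekwueme — 7–12, Ekwueme advances.
Round 2: Ekwueme vs Ferraro — 3–16, Ferraro advances.
Round 3: Ferraro vs Blum — 11–8, Ferraro advances.
Ferraro survives the agenda.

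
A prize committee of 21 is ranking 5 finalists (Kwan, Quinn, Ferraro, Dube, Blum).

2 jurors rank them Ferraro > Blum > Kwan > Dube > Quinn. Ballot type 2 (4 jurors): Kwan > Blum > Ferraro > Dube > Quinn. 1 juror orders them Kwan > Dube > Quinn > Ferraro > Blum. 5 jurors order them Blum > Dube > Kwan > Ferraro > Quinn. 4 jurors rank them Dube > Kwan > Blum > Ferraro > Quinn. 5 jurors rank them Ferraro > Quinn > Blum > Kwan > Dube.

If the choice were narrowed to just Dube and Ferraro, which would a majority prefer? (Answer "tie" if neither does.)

Ballots ranking Dube above Ferraro: 1 + 5 + 4 = 10.
Ballots ranking Ferraro above Dube: 21 − 10 = 11.
Ferraro wins the head-to-head 11–10.

Ferraro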